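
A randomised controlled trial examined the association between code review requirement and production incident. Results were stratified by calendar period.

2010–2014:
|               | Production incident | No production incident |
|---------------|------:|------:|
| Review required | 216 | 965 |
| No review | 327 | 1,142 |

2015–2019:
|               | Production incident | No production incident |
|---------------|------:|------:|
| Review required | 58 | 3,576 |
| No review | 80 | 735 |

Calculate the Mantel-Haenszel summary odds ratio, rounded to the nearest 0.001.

0.560

OR_MH = Σ(aᵢdᵢ/nᵢ) / Σ(bᵢcᵢ/nᵢ), where nᵢ is the stratum total.
Stratum 1 (2010–2014): n = 2650; a·d/n = 216·1142/2650 = 93.0838; b·c/n = 965·327/2650 = 119.0774
Stratum 2 (2015–2019): n = 4449; a·d/n = 58·735/4449 = 9.5819; b·c/n = 3576·80/4449 = 64.3021
OR_MH = (93.0838 + 9.5819) / (119.0774 + 64.3021) = 102.6657 / 183.3794 = 0.55985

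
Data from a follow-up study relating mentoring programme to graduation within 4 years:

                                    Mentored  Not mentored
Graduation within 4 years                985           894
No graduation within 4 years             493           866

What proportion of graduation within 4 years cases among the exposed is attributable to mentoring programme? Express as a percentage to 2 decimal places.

Reading the table with exposure as columns: a = 985 (Mentored, case), b = 493 (Mentored, non-case), c = 894 (Not mentored, case), d = 866.
Risk in exposed = 985/1478 = 0.66644; risk in unexposed = 894/1760 = 0.50795.
RR = 0.66644/0.50795 = 1.31201
AR% = (RR − 1)/RR × 100 = (1.31201 − 1)/1.31201 × 100 = 23.7810%

23.78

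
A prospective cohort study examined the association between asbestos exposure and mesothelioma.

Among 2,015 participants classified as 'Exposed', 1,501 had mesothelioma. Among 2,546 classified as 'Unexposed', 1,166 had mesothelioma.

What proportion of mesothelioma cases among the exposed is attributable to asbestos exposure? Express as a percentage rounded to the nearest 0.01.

38.52

From the description: a = 1501, b = 514, c = 1166, d = 1380.
Risk in exposed = 1501/2015 = 0.74491; risk in unexposed = 1166/2546 = 0.45797.
RR = 0.74491/0.45797 = 1.62654
AR% = (RR − 1)/RR × 100 = (1.62654 − 1)/1.62654 × 100 = 38.5199%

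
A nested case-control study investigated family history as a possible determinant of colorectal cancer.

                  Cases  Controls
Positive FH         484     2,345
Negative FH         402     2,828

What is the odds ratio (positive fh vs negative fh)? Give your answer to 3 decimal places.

Cells: a = 484, b = 2345, c = 402, d = 2828.
OR = (a·d)/(b·c) = (484 × 2828) / (2345 × 402) = 1368752 / 942690 = 1.45196
The odds of colorectal cancer are about 1.45 times as high in the positive fh group.

1.452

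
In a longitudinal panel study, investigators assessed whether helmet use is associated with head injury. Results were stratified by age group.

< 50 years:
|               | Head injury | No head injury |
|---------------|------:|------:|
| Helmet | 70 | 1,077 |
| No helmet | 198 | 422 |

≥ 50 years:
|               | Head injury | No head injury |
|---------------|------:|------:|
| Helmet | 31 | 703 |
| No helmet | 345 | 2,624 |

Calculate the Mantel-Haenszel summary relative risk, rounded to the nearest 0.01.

0.25

RR_MH = Σ(aᵢ·n₀ᵢ/nᵢ) / Σ(cᵢ·n₁ᵢ/nᵢ), with n₁ᵢ = aᵢ+bᵢ (exposed), n₀ᵢ = cᵢ+dᵢ (unexposed), nᵢ = n₁ᵢ+n₀ᵢ.
Stratum 1 (< 50 years): n₁ = 1147, n₀ = 620, n = 1767; a·n₀/n = 70·620/1767 = 24.5614; c·n₁/n = 198·1147/1767 = 128.5263
Stratum 2 (≥ 50 years): n₁ = 734, n₀ = 2969, n = 3703; a·n₀/n = 31·2969/3703 = 24.8553; c·n₁/n = 345·734/3703 = 68.3851
RR_MH = (24.5614 + 24.8553) / (128.5263 + 68.3851) = 49.4167 / 196.9114 = 0.25096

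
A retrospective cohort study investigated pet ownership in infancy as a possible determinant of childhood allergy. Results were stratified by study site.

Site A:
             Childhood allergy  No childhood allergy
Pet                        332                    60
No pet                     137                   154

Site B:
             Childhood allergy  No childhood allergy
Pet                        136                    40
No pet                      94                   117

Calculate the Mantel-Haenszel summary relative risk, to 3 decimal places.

RR_MH = Σ(aᵢ·n₀ᵢ/nᵢ) / Σ(cᵢ·n₁ᵢ/nᵢ), with n₁ᵢ = aᵢ+bᵢ (exposed), n₀ᵢ = cᵢ+dᵢ (unexposed), nᵢ = n₁ᵢ+n₀ᵢ.
Stratum 1 (Site A): n₁ = 392, n₀ = 291, n = 683; a·n₀/n = 332·291/683 = 141.4524; c·n₁/n = 137·392/683 = 78.6296
Stratum 2 (Site B): n₁ = 176, n₀ = 211, n = 387; a·n₀/n = 136·211/387 = 74.1499; c·n₁/n = 94·176/387 = 42.7494
RR_MH = (141.4524 + 74.1499) / (78.6296 + 42.7494) = 215.6023 / 121.3789 = 1.77627

1.776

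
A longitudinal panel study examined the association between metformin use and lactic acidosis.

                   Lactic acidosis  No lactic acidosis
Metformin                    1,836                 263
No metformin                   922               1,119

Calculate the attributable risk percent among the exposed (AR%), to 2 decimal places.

48.36

Cells: a = 1836, b = 263, c = 922, d = 1119.
Risk in exposed = 1836/2099 = 0.87470; risk in unexposed = 922/2041 = 0.45174.
RR = 0.87470/0.45174 = 1.93630
AR% = (RR − 1)/RR × 100 = (1.93630 − 1)/1.93630 × 100 = 48.3551%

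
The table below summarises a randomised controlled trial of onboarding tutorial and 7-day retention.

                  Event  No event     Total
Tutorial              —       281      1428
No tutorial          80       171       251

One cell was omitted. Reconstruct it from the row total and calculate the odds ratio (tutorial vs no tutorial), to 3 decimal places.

The missing cell is in the exposed row: 1428 − 281 = 1147.
So a = 1147, b = 281, c = 80, d = 171.
OR = (a·d)/(b·c) = (1147 × 171) / (281 × 80) = 196137 / 22480 = 8.72496

8.725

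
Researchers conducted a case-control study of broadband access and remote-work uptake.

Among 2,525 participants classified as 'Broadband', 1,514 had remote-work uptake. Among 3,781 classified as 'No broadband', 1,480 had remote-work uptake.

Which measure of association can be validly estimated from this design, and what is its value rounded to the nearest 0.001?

2.328

From the description: a = 1514, b = 1011, c = 1480, d = 2301.
This is a case-control study: participants were sampled on outcome status, so risks in the source population cannot be estimated directly — relative risk is not valid here. The odds ratio is the appropriate measure.
OR = (a·d)/(b·c) = (1514 × 2301) / (1011 × 1480) = 3483714 / 1496280 = 2.32825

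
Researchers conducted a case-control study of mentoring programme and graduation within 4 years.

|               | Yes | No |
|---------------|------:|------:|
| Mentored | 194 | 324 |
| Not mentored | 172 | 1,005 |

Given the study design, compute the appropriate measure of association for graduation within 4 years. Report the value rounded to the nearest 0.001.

Cells: a = 194, b = 324, c = 172, d = 1005.
This is a case-control study: participants were sampled on outcome status, so risks in the source population cannot be estimated directly — relative risk is not valid here. The odds ratio is the appropriate measure.
OR = (a·d)/(b·c) = (194 × 1005) / (324 × 172) = 194970 / 55728 = 3.49860

3.499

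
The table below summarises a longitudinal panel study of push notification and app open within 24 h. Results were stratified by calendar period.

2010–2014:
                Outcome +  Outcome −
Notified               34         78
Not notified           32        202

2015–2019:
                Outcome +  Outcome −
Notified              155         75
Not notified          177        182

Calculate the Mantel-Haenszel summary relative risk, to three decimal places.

RR_MH = Σ(aᵢ·n₀ᵢ/nᵢ) / Σ(cᵢ·n₁ᵢ/nᵢ), with n₁ᵢ = aᵢ+bᵢ (exposed), n₀ᵢ = cᵢ+dᵢ (unexposed), nᵢ = n₁ᵢ+n₀ᵢ.
Stratum 1 (2010–2014): n₁ = 112, n₀ = 234, n = 346; a·n₀/n = 34·234/346 = 22.9942; c·n₁/n = 32·112/346 = 10.3584
Stratum 2 (2015–2019): n₁ = 230, n₀ = 359, n = 589; a·n₀/n = 155·359/589 = 94.4737; c·n₁/n = 177·230/589 = 69.1171
RR_MH = (22.9942 + 94.4737) / (10.3584 + 69.1171) = 117.4679 / 79.4755 = 1.47804

1.478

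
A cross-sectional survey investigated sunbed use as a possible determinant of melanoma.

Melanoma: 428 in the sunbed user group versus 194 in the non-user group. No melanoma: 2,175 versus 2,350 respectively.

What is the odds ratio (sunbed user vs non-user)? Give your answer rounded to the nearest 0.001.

From the description: a = 428, b = 2175, c = 194, d = 2350.
OR = (a·d)/(b·c) = (428 × 2350) / (2175 × 194) = 1005800 / 421950 = 2.38369
The odds of melanoma are about 2.38 times as high in the sunbed user group.

2.384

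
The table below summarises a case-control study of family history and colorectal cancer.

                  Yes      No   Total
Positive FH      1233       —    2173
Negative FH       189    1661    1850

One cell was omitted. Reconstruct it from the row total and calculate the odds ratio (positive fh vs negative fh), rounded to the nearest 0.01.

The missing cell is in the exposed row: 2173 − 1233 = 940.
So a = 1233, b = 940, c = 189, d = 1661.
OR = (a·d)/(b·c) = (1233 × 1661) / (940 × 189) = 2048013 / 177660 = 11.52771

11.53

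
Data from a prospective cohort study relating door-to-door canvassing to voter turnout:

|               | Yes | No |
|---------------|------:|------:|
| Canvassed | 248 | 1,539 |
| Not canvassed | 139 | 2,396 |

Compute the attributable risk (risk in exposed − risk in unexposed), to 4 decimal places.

0.0839

Cells: a = 248, b = 1539, c = 139, d = 2396.
Risk in exposed = 248/1787 = 0.138780; risk in unexposed = 139/2535 = 0.054832.
Risk difference = 0.138780 − 0.054832 = 0.083948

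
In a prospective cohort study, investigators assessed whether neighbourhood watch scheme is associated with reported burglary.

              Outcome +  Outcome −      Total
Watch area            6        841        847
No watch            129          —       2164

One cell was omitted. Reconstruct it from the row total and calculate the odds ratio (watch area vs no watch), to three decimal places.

The missing cell is in the unexposed row: 2164 − 129 = 2035.
So a = 6, b = 841, c = 129, d = 2035.
OR = (a·d)/(b·c) = (6 × 2035) / (841 × 129) = 12210 / 108489 = 0.11255

0.113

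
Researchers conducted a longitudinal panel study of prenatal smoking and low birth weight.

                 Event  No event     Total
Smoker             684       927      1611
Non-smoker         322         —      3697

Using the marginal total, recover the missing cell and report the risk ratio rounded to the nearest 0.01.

4.87

The missing cell is in the unexposed row: 3697 − 322 = 3375.
So a = 684, b = 927, c = 322, d = 3375.
RR = [a/(a+b)] / [c/(c+d)] = (684/1611) / (322/3697) = 0.42458/0.08710 = 4.87477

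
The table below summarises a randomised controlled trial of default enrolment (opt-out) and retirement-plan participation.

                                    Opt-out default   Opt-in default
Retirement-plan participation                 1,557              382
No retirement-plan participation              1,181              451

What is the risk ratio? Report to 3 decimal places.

1.240

Reading the table with exposure as columns: a = 1557 (Opt-out default, case), b = 1181 (Opt-out default, non-case), c = 382 (Opt-in default, case), d = 451.
Risk in exposed = 1557/2738 = 0.56866; risk in unexposed = 382/833 = 0.45858.
RR = 0.56866 / 0.45858 = 1.24004
The risk among the exposed is 1.24 times that among the unexposed.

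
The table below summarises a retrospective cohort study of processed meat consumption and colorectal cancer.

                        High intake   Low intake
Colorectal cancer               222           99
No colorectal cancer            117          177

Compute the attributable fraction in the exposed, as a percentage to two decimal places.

Reading the table with exposure as columns: a = 222 (High intake, case), b = 117 (High intake, non-case), c = 99 (Low intake, case), d = 177.
Risk in exposed = 222/339 = 0.65487; risk in unexposed = 99/276 = 0.35870.
RR = 0.65487/0.35870 = 1.82569
AR% = (RR − 1)/RR × 100 = (1.82569 − 1)/1.82569 × 100 = 45.2262%

45.23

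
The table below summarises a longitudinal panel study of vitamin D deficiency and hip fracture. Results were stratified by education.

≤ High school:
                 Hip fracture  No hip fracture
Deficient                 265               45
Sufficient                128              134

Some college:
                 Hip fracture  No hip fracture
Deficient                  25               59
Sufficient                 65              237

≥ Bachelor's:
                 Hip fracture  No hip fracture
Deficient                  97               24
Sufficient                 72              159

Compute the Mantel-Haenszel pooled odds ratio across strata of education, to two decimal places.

4.87

OR_MH = Σ(aᵢdᵢ/nᵢ) / Σ(bᵢcᵢ/nᵢ), where nᵢ is the stratum total.
Stratum 1 (≤ High school): n = 572; a·d/n = 265·134/572 = 62.0804; b·c/n = 45·128/572 = 10.0699
Stratum 2 (Some college): n = 386; a·d/n = 25·237/386 = 15.3497; b·c/n = 59·65/386 = 9.9352
Stratum 3 (≥ Bachelor's): n = 352; a·d/n = 97·159/352 = 43.8153; b·c/n = 24·72/352 = 4.9091
OR_MH = (62.0804 + 15.3497 + 43.8153) / (10.0699 + 9.9352 + 4.9091) = 121.2455 / 24.9143 = 4.86651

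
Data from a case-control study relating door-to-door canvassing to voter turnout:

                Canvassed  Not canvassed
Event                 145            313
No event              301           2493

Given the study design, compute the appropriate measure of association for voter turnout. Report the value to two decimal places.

3.84

Reading the table with exposure as columns: a = 145 (Canvassed, case), b = 301 (Canvassed, non-case), c = 313 (Not canvassed, case), d = 2493.
This is a case-control study: participants were sampled on outcome status, so risks in the source population cannot be estimated directly — relative risk is not valid here. The odds ratio is the appropriate measure.
OR = (a·d)/(b·c) = (145 × 2493) / (301 × 313) = 361485 / 94213 = 3.83689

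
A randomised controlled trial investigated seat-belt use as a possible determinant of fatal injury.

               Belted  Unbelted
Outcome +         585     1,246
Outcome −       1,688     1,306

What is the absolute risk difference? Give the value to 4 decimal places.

-0.2309

Reading the table with exposure as columns: a = 585 (Belted, case), b = 1688 (Belted, non-case), c = 1246 (Unbelted, case), d = 1306.
Risk in exposed = 585/2273 = 0.257369; risk in unexposed = 1246/2552 = 0.488245.
Risk difference = 0.257369 − 0.488245 = -0.230875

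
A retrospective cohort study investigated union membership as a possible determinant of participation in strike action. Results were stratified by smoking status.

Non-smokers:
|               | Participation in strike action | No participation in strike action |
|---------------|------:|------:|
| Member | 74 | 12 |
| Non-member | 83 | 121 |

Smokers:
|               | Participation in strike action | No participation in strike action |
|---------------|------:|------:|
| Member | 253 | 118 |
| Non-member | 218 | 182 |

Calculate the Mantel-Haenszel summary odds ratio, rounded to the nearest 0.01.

OR_MH = Σ(aᵢdᵢ/nᵢ) / Σ(bᵢcᵢ/nᵢ), where nᵢ is the stratum total.
Stratum 1 (Non-smokers): n = 290; a·d/n = 74·121/290 = 30.8759; b·c/n = 12·83/290 = 3.4345
Stratum 2 (Smokers): n = 771; a·d/n = 253·182/771 = 59.7224; b·c/n = 118·218/771 = 33.3645
OR_MH = (30.8759 + 59.7224) / (3.4345 + 33.3645) = 90.5983 / 36.7989 = 2.46198

2.46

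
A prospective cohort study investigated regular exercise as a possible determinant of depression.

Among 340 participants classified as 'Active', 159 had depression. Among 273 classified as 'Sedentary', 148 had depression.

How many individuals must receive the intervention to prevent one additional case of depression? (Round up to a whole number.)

14

Risk in treated group = 159/340 = 0.46765; risk in control = 148/273 = 0.54212.
Absolute risk reduction = 0.54212 − 0.46765 = 0.07448
NNT = 1 / ARR = 1 / 0.07448 = 13.427 → round up → 14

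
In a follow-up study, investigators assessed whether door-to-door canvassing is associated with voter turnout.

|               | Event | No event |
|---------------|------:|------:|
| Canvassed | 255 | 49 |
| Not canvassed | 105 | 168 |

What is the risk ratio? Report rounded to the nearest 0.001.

2.181

Cells: a = 255, b = 49, c = 105, d = 168.
Risk in exposed = 255/304 = 0.83882; risk in unexposed = 105/273 = 0.38462.
RR = 0.83882 / 0.38462 = 2.18092
The risk among the exposed is 2.18 times that among the unexposed.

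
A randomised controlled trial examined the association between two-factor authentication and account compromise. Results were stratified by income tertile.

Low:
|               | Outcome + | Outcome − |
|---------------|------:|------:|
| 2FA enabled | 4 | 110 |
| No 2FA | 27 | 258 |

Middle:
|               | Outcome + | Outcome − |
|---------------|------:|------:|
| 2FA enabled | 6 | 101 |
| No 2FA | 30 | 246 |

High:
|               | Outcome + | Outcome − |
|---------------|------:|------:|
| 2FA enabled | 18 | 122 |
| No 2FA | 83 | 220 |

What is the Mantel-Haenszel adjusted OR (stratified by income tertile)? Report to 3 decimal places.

OR_MH = Σ(aᵢdᵢ/nᵢ) / Σ(bᵢcᵢ/nᵢ), where nᵢ is the stratum total.
Stratum 1 (Low): n = 399; a·d/n = 4·258/399 = 2.5865; b·c/n = 110·27/399 = 7.4436
Stratum 2 (Middle): n = 383; a·d/n = 6·246/383 = 3.8538; b·c/n = 101·30/383 = 7.9112
Stratum 3 (High): n = 443; a·d/n = 18·220/443 = 8.9391; b·c/n = 122·83/443 = 22.8578
OR_MH = (2.5865 + 3.8538 + 8.9391) / (7.4436 + 7.9112 + 22.8578) = 15.3793 / 38.2126 = 0.40247

0.402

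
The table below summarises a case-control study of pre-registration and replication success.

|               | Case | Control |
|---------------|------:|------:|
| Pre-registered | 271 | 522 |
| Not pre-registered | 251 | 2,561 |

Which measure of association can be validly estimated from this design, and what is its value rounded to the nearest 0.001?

5.297

Cells: a = 271, b = 522, c = 251, d = 2561.
This is a case-control study: participants were sampled on outcome status, so risks in the source population cannot be estimated directly — relative risk is not valid here. The odds ratio is the appropriate measure.
OR = (a·d)/(b·c) = (271 × 2561) / (522 × 251) = 694031 / 131022 = 5.29706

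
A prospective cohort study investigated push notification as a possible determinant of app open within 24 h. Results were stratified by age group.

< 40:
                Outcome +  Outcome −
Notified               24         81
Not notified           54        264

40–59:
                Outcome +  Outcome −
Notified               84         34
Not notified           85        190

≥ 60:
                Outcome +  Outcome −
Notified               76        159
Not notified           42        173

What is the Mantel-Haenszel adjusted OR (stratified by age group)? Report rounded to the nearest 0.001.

2.607

OR_MH = Σ(aᵢdᵢ/nᵢ) / Σ(bᵢcᵢ/nᵢ), where nᵢ is the stratum total.
Stratum 1 (< 40): n = 423; a·d/n = 24·264/423 = 14.9787; b·c/n = 81·54/423 = 10.3404
Stratum 2 (40–59): n = 393; a·d/n = 84·190/393 = 40.6107; b·c/n = 34·85/393 = 7.3537
Stratum 3 (≥ 60): n = 450; a·d/n = 76·173/450 = 29.2178; b·c/n = 159·42/450 = 14.8400
OR_MH = (14.9787 + 40.6107 + 29.2178) / (10.3404 + 7.3537 + 14.8400) = 84.8072 / 32.5341 = 2.60672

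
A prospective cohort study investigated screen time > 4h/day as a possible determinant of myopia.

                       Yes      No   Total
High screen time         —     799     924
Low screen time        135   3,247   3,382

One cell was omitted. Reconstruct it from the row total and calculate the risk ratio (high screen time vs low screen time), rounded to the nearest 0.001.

3.389

The missing cell is in the exposed row: 924 − 799 = 125.
So a = 125, b = 799, c = 135, d = 3247.
RR = [a/(a+b)] / [c/(c+d)] = (125/924) / (135/3382) = 0.13528/0.03992 = 3.38905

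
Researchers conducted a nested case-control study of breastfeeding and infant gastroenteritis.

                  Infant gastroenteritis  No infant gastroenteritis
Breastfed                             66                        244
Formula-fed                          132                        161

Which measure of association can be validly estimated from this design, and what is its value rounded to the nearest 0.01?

0.33

Cells: a = 66, b = 244, c = 132, d = 161.
This is a nested case-control study: participants were sampled on outcome status, so risks in the source population cannot be estimated directly — relative risk is not valid here. The odds ratio is the appropriate measure.
OR = (a·d)/(b·c) = (66 × 161) / (244 × 132) = 10626 / 32208 = 0.32992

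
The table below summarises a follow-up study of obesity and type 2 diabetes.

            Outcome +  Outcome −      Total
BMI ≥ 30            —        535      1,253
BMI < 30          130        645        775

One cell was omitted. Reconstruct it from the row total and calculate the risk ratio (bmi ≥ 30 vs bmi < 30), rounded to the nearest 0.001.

The missing cell is in the exposed row: 1253 − 535 = 718.
So a = 718, b = 535, c = 130, d = 645.
RR = [a/(a+b)] / [c/(c+d)] = (718/1253) / (130/775) = 0.57302/0.16774 = 3.41611

3.416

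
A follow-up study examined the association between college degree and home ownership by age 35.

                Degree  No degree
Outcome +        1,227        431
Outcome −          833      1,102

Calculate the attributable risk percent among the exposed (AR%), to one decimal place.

Reading the table with exposure as columns: a = 1227 (Degree, case), b = 833 (Degree, non-case), c = 431 (No degree, case), d = 1102.
Risk in exposed = 1227/2060 = 0.59563; risk in unexposed = 431/1533 = 0.28115.
RR = 0.59563/0.28115 = 2.11857
AR% = (RR − 1)/RR × 100 = (2.11857 − 1)/2.11857 × 100 = 52.7983%

52.8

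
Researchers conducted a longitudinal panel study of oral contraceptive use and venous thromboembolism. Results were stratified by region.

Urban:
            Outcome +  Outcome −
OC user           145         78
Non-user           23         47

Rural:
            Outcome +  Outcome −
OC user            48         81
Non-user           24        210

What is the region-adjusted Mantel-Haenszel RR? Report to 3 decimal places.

RR_MH = Σ(aᵢ·n₀ᵢ/nᵢ) / Σ(cᵢ·n₁ᵢ/nᵢ), with n₁ᵢ = aᵢ+bᵢ (exposed), n₀ᵢ = cᵢ+dᵢ (unexposed), nᵢ = n₁ᵢ+n₀ᵢ.
Stratum 1 (Urban): n₁ = 223, n₀ = 70, n = 293; a·n₀/n = 145·70/293 = 34.6416; c·n₁/n = 23·223/293 = 17.5051
Stratum 2 (Rural): n₁ = 129, n₀ = 234, n = 363; a·n₀/n = 48·234/363 = 30.9421; c·n₁/n = 24·129/363 = 8.5289
RR_MH = (34.6416 + 30.9421) / (17.5051 + 8.5289) = 65.5838 / 26.0340 = 2.51915

2.519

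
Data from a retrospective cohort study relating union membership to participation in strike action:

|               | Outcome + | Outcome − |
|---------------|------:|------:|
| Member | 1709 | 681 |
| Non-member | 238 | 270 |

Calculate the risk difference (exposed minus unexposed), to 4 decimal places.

Cells: a = 1709, b = 681, c = 238, d = 270.
Risk in exposed = 1709/2390 = 0.715063; risk in unexposed = 238/508 = 0.468504.
Risk difference = 0.715063 − 0.468504 = 0.246559

0.2466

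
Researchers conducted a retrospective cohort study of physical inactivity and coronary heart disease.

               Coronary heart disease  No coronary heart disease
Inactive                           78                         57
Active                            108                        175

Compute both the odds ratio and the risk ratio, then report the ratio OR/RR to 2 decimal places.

Cells: a = 78, b = 57, c = 108, d = 175.
OR = (78·175)/(57·108) = 13650/6156 = 2.21735
Risk in exposed = 78/135 = 0.57778; risk in unexposed = 108/283 = 0.38163; RR = 1.51399
OR/RR = 2.21735 / 1.51399 = 1.46457
The outcome is not rare, so the OR lies further from 1 than the RR.

1.46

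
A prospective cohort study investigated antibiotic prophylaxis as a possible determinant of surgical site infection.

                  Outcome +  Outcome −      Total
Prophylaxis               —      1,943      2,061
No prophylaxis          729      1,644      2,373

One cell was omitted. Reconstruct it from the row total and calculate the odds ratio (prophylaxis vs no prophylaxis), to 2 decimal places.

0.14

The missing cell is in the exposed row: 2061 − 1943 = 118.
So a = 118, b = 1943, c = 729, d = 1644.
OR = (a·d)/(b·c) = (118 × 1644) / (1943 × 729) = 193992 / 1416447 = 0.13696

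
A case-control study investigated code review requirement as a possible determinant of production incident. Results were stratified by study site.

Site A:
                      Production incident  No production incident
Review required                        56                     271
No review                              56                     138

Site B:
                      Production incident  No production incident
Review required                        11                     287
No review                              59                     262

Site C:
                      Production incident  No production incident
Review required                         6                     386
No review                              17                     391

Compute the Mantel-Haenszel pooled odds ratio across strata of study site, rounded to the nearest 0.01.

0.35

OR_MH = Σ(aᵢdᵢ/nᵢ) / Σ(bᵢcᵢ/nᵢ), where nᵢ is the stratum total.
Stratum 1 (Site A): n = 521; a·d/n = 56·138/521 = 14.8330; b·c/n = 271·56/521 = 29.1286
Stratum 2 (Site B): n = 619; a·d/n = 11·262/619 = 4.6559; b·c/n = 287·59/619 = 27.3554
Stratum 3 (Site C): n = 800; a·d/n = 6·391/800 = 2.9325; b·c/n = 386·17/800 = 8.2025
OR_MH = (14.8330 + 4.6559 + 2.9325) / (29.1286 + 27.3554 + 8.2025) = 22.4214 / 64.6865 = 0.34662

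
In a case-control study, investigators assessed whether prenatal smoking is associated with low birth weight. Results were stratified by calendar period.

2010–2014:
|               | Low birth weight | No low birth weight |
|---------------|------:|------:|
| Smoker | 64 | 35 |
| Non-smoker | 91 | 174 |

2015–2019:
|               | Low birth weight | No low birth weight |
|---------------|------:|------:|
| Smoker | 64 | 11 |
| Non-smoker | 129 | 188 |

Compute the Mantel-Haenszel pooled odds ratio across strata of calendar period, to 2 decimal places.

OR_MH = Σ(aᵢdᵢ/nᵢ) / Σ(bᵢcᵢ/nᵢ), where nᵢ is the stratum total.
Stratum 1 (2010–2014): n = 364; a·d/n = 64·174/364 = 30.5934; b·c/n = 35·91/364 = 8.7500
Stratum 2 (2015–2019): n = 392; a·d/n = 64·188/392 = 30.6939; b·c/n = 11·129/392 = 3.6199
OR_MH = (30.5934 + 30.6939) / (8.7500 + 3.6199) = 61.2873 / 12.3699 = 4.95455

4.95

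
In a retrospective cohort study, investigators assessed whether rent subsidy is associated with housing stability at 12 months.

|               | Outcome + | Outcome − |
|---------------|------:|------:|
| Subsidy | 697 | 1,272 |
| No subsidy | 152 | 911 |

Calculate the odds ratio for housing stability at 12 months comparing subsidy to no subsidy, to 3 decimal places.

Cells: a = 697, b = 1272, c = 152, d = 911.
OR = (a·d)/(b·c) = (697 × 911) / (1272 × 152) = 634967 / 193344 = 3.28413
The odds of housing stability at 12 months are about 3.28 times as high in the subsidy group.

3.284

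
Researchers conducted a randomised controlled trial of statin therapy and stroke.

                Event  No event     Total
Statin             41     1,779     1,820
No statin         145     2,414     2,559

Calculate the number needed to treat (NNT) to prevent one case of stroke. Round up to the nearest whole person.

Risk in treated group = 41/1820 = 0.02253; risk in control = 145/2559 = 0.05666.
Absolute risk reduction = 0.05666 − 0.02253 = 0.03414
NNT = 1 / ARR = 1 / 0.03414 = 29.295 → round up → 30

30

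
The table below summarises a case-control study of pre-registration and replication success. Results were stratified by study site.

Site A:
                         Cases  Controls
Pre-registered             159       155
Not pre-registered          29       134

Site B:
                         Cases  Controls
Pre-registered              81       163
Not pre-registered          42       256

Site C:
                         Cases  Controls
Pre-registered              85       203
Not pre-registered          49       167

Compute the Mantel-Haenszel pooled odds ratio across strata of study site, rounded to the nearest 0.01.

2.66

OR_MH = Σ(aᵢdᵢ/nᵢ) / Σ(bᵢcᵢ/nᵢ), where nᵢ is the stratum total.
Stratum 1 (Site A): n = 477; a·d/n = 159·134/477 = 44.6667; b·c/n = 155·29/477 = 9.4235
Stratum 2 (Site B): n = 542; a·d/n = 81·256/542 = 38.2583; b·c/n = 163·42/542 = 12.6310
Stratum 3 (Site C): n = 504; a·d/n = 85·167/504 = 28.1647; b·c/n = 203·49/504 = 19.7361
OR_MH = (44.6667 + 38.2583 + 28.1647) / (9.4235 + 12.6310 + 19.7361) = 111.0897 / 41.7906 = 2.65825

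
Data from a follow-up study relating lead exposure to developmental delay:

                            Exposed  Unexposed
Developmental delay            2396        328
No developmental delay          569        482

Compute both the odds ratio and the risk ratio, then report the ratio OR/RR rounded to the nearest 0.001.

Reading the table with exposure as columns: a = 2396 (Exposed, case), b = 569 (Exposed, non-case), c = 328 (Unexposed, case), d = 482.
OR = (2396·482)/(569·328) = 1154872/186632 = 6.18796
Risk in exposed = 2396/2965 = 0.80809; risk in unexposed = 328/810 = 0.40494; RR = 1.99560
OR/RR = 6.18796 / 1.99560 = 3.10080
The outcome is not rare, so the OR lies further from 1 than the RR.

3.101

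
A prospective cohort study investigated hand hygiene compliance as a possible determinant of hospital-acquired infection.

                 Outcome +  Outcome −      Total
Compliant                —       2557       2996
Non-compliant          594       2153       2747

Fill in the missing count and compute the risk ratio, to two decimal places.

0.68

The missing cell is in the exposed row: 2996 − 2557 = 439.
So a = 439, b = 2557, c = 594, d = 2153.
RR = [a/(a+b)] / [c/(c+d)] = (439/2996) / (594/2747) = 0.14653/0.21624 = 0.67763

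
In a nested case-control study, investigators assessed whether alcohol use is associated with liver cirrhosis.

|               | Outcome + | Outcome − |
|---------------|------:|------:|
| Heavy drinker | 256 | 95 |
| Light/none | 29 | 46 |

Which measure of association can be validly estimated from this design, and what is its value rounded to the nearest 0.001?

Cells: a = 256, b = 95, c = 29, d = 46.
This is a nested case-control study: participants were sampled on outcome status, so risks in the source population cannot be estimated directly — relative risk is not valid here. The odds ratio is the appropriate measure.
OR = (a·d)/(b·c) = (256 × 46) / (95 × 29) = 11776 / 2755 = 4.27441

4.274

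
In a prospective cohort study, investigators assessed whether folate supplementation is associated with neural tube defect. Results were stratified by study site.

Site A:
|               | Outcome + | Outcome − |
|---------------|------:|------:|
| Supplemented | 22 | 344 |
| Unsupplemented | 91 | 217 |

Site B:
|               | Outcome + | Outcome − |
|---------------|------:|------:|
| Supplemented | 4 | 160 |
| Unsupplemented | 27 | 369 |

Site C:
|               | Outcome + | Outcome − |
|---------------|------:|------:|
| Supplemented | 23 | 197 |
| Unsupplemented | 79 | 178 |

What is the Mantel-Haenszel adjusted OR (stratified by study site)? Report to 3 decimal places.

0.211

OR_MH = Σ(aᵢdᵢ/nᵢ) / Σ(bᵢcᵢ/nᵢ), where nᵢ is the stratum total.
Stratum 1 (Site A): n = 674; a·d/n = 22·217/674 = 7.0831; b·c/n = 344·91/674 = 46.4451
Stratum 2 (Site B): n = 560; a·d/n = 4·369/560 = 2.6357; b·c/n = 160·27/560 = 7.7143
Stratum 3 (Site C): n = 477; a·d/n = 23·178/477 = 8.5828; b·c/n = 197·79/477 = 32.6268
OR_MH = (7.0831 + 2.6357 + 8.5828) / (46.4451 + 7.7143 + 32.6268) = 18.3016 / 86.7862 = 0.21088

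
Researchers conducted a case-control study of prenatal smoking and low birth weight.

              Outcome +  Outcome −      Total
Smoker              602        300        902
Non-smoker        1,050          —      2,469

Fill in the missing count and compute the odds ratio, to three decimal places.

The missing cell is in the unexposed row: 2469 − 1050 = 1419.
So a = 602, b = 300, c = 1050, d = 1419.
OR = (a·d)/(b·c) = (602 × 1419) / (300 × 1050) = 854238 / 315000 = 2.71187

2.712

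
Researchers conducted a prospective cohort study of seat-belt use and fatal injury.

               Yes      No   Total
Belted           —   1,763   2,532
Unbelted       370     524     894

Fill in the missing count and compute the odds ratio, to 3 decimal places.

The missing cell is in the exposed row: 2532 − 1763 = 769.
So a = 769, b = 1763, c = 370, d = 524.
OR = (a·d)/(b·c) = (769 × 524) / (1763 × 370) = 402956 / 652310 = 0.61774

0.618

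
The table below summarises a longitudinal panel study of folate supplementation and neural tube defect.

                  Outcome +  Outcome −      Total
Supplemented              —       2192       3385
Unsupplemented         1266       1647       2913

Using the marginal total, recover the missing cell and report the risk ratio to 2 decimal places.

0.81

The missing cell is in the exposed row: 3385 − 2192 = 1193.
So a = 1193, b = 2192, c = 1266, d = 1647.
RR = [a/(a+b)] / [c/(c+d)] = (1193/3385) / (1266/2913) = 0.35244/0.43460 = 0.81094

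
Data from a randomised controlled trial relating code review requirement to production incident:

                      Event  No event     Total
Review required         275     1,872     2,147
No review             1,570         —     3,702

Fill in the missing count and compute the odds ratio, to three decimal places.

0.199

The missing cell is in the unexposed row: 3702 − 1570 = 2132.
So a = 275, b = 1872, c = 1570, d = 2132.
OR = (a·d)/(b·c) = (275 × 2132) / (1872 × 1570) = 586300 / 2939040 = 0.19949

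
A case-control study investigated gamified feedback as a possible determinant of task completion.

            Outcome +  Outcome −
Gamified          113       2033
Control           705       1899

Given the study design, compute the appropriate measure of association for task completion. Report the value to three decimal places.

Cells: a = 113, b = 2033, c = 705, d = 1899.
This is a case-control study: participants were sampled on outcome status, so risks in the source population cannot be estimated directly — relative risk is not valid here. The odds ratio is the appropriate measure.
OR = (a·d)/(b·c) = (113 × 1899) / (2033 × 705) = 214587 / 1433265 = 0.14972

0.150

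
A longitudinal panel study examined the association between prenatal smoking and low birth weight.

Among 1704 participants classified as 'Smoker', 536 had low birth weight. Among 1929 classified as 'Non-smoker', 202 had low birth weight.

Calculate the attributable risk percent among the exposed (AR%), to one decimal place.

66.7

From the description: a = 536, b = 1168, c = 202, d = 1727.
Risk in exposed = 536/1704 = 0.31455; risk in unexposed = 202/1929 = 0.10472.
RR = 0.31455/0.10472 = 3.00383
AR% = (RR − 1)/RR × 100 = (3.00383 − 1)/3.00383 × 100 = 66.7092%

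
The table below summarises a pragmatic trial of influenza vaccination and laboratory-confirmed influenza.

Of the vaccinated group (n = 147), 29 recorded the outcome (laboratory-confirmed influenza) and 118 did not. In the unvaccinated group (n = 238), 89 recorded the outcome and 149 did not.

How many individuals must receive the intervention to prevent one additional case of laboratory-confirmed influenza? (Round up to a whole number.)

Risk in treated group = 29/147 = 0.19728; risk in control = 89/238 = 0.37395.
Absolute risk reduction = 0.37395 − 0.19728 = 0.17667
NNT = 1 / ARR = 1 / 0.17667 = 5.660 → round up → 6

6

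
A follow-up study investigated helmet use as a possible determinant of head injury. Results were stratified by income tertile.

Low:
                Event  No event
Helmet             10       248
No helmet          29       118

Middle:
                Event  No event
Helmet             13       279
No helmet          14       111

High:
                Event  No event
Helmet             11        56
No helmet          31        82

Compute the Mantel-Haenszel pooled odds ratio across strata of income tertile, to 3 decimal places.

OR_MH = Σ(aᵢdᵢ/nᵢ) / Σ(bᵢcᵢ/nᵢ), where nᵢ is the stratum total.
Stratum 1 (Low): n = 405; a·d/n = 10·118/405 = 2.9136; b·c/n = 248·29/405 = 17.7580
Stratum 2 (Middle): n = 417; a·d/n = 13·111/417 = 3.4604; b·c/n = 279·14/417 = 9.3669
Stratum 3 (High): n = 180; a·d/n = 11·82/180 = 5.0111; b·c/n = 56·31/180 = 9.6444
OR_MH = (2.9136 + 3.4604 + 5.0111) / (17.7580 + 9.3669 + 9.6444) = 11.3851 / 36.7694 = 0.30964

0.310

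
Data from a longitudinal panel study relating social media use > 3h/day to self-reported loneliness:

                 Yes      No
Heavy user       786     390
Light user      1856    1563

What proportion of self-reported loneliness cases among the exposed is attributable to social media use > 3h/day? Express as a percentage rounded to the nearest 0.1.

18.8

Cells: a = 786, b = 390, c = 1856, d = 1563.
Risk in exposed = 786/1176 = 0.66837; risk in unexposed = 1856/3419 = 0.54285.
RR = 0.66837/0.54285 = 1.23122
AR% = (RR − 1)/RR × 100 = (1.23122 − 1)/1.23122 × 100 = 18.7799%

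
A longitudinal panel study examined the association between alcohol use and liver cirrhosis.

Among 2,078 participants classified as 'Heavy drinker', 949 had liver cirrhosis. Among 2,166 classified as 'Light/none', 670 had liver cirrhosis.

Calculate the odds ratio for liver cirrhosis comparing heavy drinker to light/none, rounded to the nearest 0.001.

1.877

From the description: a = 949, b = 1129, c = 670, d = 1496.
OR = (a·d)/(b·c) = (949 × 1496) / (1129 × 670) = 1419704 / 756430 = 1.87685
The odds of liver cirrhosis are about 1.88 times as high in the heavy drinker group.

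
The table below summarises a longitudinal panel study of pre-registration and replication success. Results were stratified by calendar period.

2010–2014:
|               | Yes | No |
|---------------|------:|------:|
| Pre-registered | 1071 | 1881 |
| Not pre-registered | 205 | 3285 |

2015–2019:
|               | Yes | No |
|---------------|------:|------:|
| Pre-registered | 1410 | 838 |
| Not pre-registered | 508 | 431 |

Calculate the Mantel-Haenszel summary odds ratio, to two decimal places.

3.81

OR_MH = Σ(aᵢdᵢ/nᵢ) / Σ(bᵢcᵢ/nᵢ), where nᵢ is the stratum total.
Stratum 1 (2010–2014): n = 6442; a·d/n = 1071·3285/6442 = 546.1402; b·c/n = 1881·205/6442 = 59.8580
Stratum 2 (2015–2019): n = 3187; a·d/n = 1410·431/3187 = 190.6840; b·c/n = 838·508/3187 = 133.5751
OR_MH = (546.1402 + 190.6840) / (59.8580 + 133.5751) = 736.8242 / 193.4331 = 3.80919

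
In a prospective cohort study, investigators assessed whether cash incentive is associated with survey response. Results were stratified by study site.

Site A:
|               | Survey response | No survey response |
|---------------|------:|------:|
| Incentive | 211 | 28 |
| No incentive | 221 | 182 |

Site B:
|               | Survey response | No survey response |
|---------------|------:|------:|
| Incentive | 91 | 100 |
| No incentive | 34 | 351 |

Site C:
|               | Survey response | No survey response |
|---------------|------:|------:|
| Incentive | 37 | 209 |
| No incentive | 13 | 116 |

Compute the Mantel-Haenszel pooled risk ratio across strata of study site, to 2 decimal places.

RR_MH = Σ(aᵢ·n₀ᵢ/nᵢ) / Σ(cᵢ·n₁ᵢ/nᵢ), with n₁ᵢ = aᵢ+bᵢ (exposed), n₀ᵢ = cᵢ+dᵢ (unexposed), nᵢ = n₁ᵢ+n₀ᵢ.
Stratum 1 (Site A): n₁ = 239, n₀ = 403, n = 642; a·n₀/n = 211·403/642 = 132.4502; c·n₁/n = 221·239/642 = 82.2726
Stratum 2 (Site B): n₁ = 191, n₀ = 385, n = 576; a·n₀/n = 91·385/576 = 60.8247; c·n₁/n = 34·191/576 = 11.2743
Stratum 3 (Site C): n₁ = 246, n₀ = 129, n = 375; a·n₀/n = 37·129/375 = 12.7280; c·n₁/n = 13·246/375 = 8.5280
RR_MH = (132.4502 + 60.8247 + 12.7280) / (82.2726 + 11.2743 + 8.5280) = 206.0028 / 102.0749 = 2.01815

2.02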